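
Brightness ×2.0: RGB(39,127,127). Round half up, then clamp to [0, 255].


Multiply each channel by 2.0, round half up, clamp to [0, 255]
R: 39×2.0 = 78
G: 127×2.0 = 254
B: 127×2.0 = 254
= RGB(78, 254, 254)


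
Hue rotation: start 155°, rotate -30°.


New hue = (H + rotation) mod 360
New hue = (155 -30) mod 360
= 125 mod 360
= 125°


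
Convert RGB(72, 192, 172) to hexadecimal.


R = 72 → 48 (hex)
G = 192 → C0 (hex)
B = 172 → AC (hex)
Hex = #48C0AC


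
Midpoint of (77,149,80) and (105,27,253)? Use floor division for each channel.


Midpoint: each channel = ⌊(C₁+C₂)/2⌋
R: ⌊(77+105)/2⌋ = 91
G: ⌊(149+27)/2⌋ = 88
B: ⌊(80+253)/2⌋ = 166
= RGB(91, 88, 166)


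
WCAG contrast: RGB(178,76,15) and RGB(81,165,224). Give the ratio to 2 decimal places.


Linearize each sRGB channel c=v/255: c/12.92 if c ≤ 0.04045 else ((c+0.055)/1.055)^2.4
L = 0.2126×R_lin + 0.7152×G_lin + 0.0722×B_lin
Color 1 (178,76,15):
  R=178: 178/255≈0.6980 > 0.04045 → ((0.6980+0.055)/1.055)^2.4 ≈ 0.44520
  G=76: 76/255≈0.2980 > 0.04045 → ((0.2980+0.055)/1.055)^2.4 ≈ 0.07227
  B=15: 15/255≈0.0588 > 0.04045 → ((0.0588+0.055)/1.055)^2.4 ≈ 0.00478
  L1 = 0.2126×0.44520 + 0.7152×0.07227 + 0.0722×0.00478 ≈ 0.14668
Color 2 (81,165,224):
  R=81: 81/255≈0.3176 > 0.04045 → ((0.3176+0.055)/1.055)^2.4 ≈ 0.08228
  G=165: 165/255≈0.6471 > 0.04045 → ((0.6471+0.055)/1.055)^2.4 ≈ 0.37626
  B=224: 224/255≈0.8784 > 0.04045 → ((0.8784+0.055)/1.055)^2.4 ≈ 0.74540
  L2 = 0.2126×0.08228 + 0.7152×0.37626 + 0.0722×0.74540 ≈ 0.34041
Lighter = 0.34041, Darker = 0.14668
Ratio = (L_lighter + 0.05) / (L_darker + 0.05)
Ratio = (0.34041 + 0.05) / (0.14668 + 0.05) = 0.39041 / 0.19668 ≈ 1.9850
Ratio ≈ 1.98:1


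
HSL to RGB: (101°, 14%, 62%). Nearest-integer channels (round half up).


H=101°, S=0.14, L=0.62
C = (1-|2L-1|)×S = (1-|0.24|)×0.14 = 0.1064
H' = H/60 = 101/60 ≈ 1.6833; X = C×(1-|H' mod 2 - 1|) ≈ 0.0337
m = L - C/2 = 0.62 - 0.0532 = 0.5668
Sector ⌊H'⌋ = 1 → (R',G',B') = (≈0.0337, 0.1064, 0.0)
RGB = ((R'+m)×255, (G'+m)×255, (B'+m)×255) = (153.1258, 171.666, 144.534)
Round half up → RGB(153, 172, 145)


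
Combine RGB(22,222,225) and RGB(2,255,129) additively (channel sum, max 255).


Additive: each channel = min(255, C₁+C₂)
R: 22+2 = 24 → 24
G: 222+255 = 477 → 255
B: 225+129 = 354 → 255
= RGB(24, 255, 255)


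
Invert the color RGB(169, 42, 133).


Invert: (255-R, 255-G, 255-B)
R: 255-169 = 86
G: 255-42 = 213
B: 255-133 = 122
= RGB(86, 213, 122)


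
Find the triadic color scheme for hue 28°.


Triadic: equally spaced at 120° intervals
H1 = 28°
H2 = (28 + 120) mod 360 = 148°
H3 = (28 + 240) mod 360 = 268°
Triadic = 28°, 148°, 268°


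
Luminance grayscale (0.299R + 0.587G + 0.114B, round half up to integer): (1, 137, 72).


Gray = 0.299×R + 0.587×G + 0.114×B
Gray = 0.299×1 + 0.587×137 + 0.114×72
Gray = 0.299 + 80.419 + 8.208
Gray = 88.926 → round half up → 89
Gray = 89


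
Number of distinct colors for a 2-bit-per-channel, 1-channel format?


Total bits = 2 bits/channel × 1 channels = 2 bits
Distinct colors = 2^2
= 4 colors


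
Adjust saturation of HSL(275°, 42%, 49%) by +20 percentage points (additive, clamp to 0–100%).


Original S = 42%
Adjustment = +20 percentage points
New S = 42 + (20) = 62
Clamp to [0, 100] → 62
= HSL(275°, 62%, 49%)


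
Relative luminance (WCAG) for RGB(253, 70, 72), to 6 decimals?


Linearize each channel (sRGB transfer function): c = v/255; c_lin = c/12.92 if c ≤ 0.04045, else ((c+0.055)/1.055)^2.4
  R: 253/255 ≈ 0.992157 > 0.04045 → ((0.992157+0.055)/1.055)^2.4 ≈ 0.982251
  G: 70/255 ≈ 0.274510 > 0.04045 → ((0.274510+0.055)/1.055)^2.4 ≈ 0.061246
  B: 72/255 ≈ 0.282353 > 0.04045 → ((0.282353+0.055)/1.055)^2.4 ≈ 0.064803
R_lin = 0.982251, G_lin = 0.061246, B_lin = 0.064803
L = 0.2126×R + 0.7152×G + 0.0722×B
L = 0.2126×0.982251 + 0.7152×0.061246 + 0.0722×0.064803
L ≈ 0.257308


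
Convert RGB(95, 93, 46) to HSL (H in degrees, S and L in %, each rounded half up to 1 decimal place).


Normalize: R'=95/255≈0.3725, G'=93/255≈0.3647, B'=46/255≈0.1804
Max=95/255, Min=46/255, Δ=Max-Min=49/255
L = (Max+Min)/2 = (95+46)/510 = 141/510 = 0.27647… → L = 27.6%
L ≤ 0.5 → S = Δ/(Max+Min) = 49/(95+46) = 49/141 = 0.34751… → S = 34.8%
(the 1/255 factors cancel in S and H, so raw channel differences can be used)
Max is R' → H = 60 × (((G-B)/Δ) mod 6) = 60 × (((93-46)/49) mod 6)
  47/49 = 0.9591…
  H = 60 × 0.9591… = 57.551…° → H = 57.6°
= HSL(57.6°, 34.8%, 27.6%)


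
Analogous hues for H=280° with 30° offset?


Base hue: 280°
Left analog: (280 - 30) mod 360 = 250°
Right analog: (280 + 30) mod 360 = 310°
Analogous hues = 250° and 310°


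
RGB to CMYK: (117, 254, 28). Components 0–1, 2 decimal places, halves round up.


R'=117/255≈0.4588, G'=254/255≈0.9961, B'=28/255≈0.1098
K = 1 - max(R',G',B') = 1 - 254/255 = 1/255 = 0.00392… → 0.00
(1-R'-K)/(1-K) simplifies to (max-R)/max with max = 254:
C = (254-117)/254 = 137/254 = 0.53937… → 0.54
M = (254-254)/254 = 0/254 = 0 → 0.00
Y = (254-28)/254 = 226/254 = 0.88976… → 0.89
= CMYK(0.54, 0.00, 0.89, 0.00)


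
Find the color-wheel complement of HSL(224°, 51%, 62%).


Complement = opposite side of color wheel = hue + 180°
H' = (224 + 180) mod 360 = 44°
S and L unchanged.
= HSL(44°, 51%, 62%)


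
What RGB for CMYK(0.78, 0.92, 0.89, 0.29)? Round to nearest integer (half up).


R = 255 × (1-C) × (1-K) = 255 × 0.22 × 0.71 = 39.831 → 40
G = 255 × (1-M) × (1-K) = 255 × 0.08 × 0.71 = 14.484 → 14
B = 255 × (1-Y) × (1-K) = 255 × 0.11 × 0.71 = 19.9155 → 20
= RGB(40, 14, 20)


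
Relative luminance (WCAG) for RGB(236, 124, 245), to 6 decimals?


Linearize each channel (sRGB transfer function): c = v/255; c_lin = c/12.92 if c ≤ 0.04045, else ((c+0.055)/1.055)^2.4
  R: 236/255 ≈ 0.925490 > 0.04045 → ((0.925490+0.055)/1.055)^2.4 ≈ 0.838799
  G: 124/255 ≈ 0.486275 > 0.04045 → ((0.486275+0.055)/1.055)^2.4 ≈ 0.201556
  B: 245/255 ≈ 0.960784 > 0.04045 → ((0.960784+0.055)/1.055)^2.4 ≈ 0.913099
R_lin = 0.838799, G_lin = 0.201556, B_lin = 0.913099
L = 0.2126×R + 0.7152×G + 0.0722×B
L = 0.2126×0.838799 + 0.7152×0.201556 + 0.0722×0.913099
L ≈ 0.388407


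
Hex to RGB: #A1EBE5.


A1 → 161 (R)
EB → 235 (G)
E5 → 229 (B)
= RGB(161, 235, 229)


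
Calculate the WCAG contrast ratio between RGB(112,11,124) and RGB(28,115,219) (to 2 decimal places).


Linearize each sRGB channel c=v/255: c/12.92 if c ≤ 0.04045 else ((c+0.055)/1.055)^2.4
L = 0.2126×R_lin + 0.7152×G_lin + 0.0722×B_lin
Color 1 (112,11,124):
  R=112: 112/255≈0.4392 > 0.04045 → ((0.4392+0.055)/1.055)^2.4 ≈ 0.16203
  G=11: 11/255≈0.0431 > 0.04045 → ((0.0431+0.055)/1.055)^2.4 ≈ 0.00335
  B=124: 124/255≈0.4863 > 0.04045 → ((0.4863+0.055)/1.055)^2.4 ≈ 0.20156
  L1 = 0.2126×0.16203 + 0.7152×0.00335 + 0.0722×0.20156 ≈ 0.05139
Color 2 (28,115,219):
  R=28: 28/255≈0.1098 > 0.04045 → ((0.1098+0.055)/1.055)^2.4 ≈ 0.01161
  G=115: 115/255≈0.4510 > 0.04045 → ((0.4510+0.055)/1.055)^2.4 ≈ 0.17144
  B=219: 219/255≈0.8588 > 0.04045 → ((0.8588+0.055)/1.055)^2.4 ≈ 0.70838
  L2 = 0.2126×0.01161 + 0.7152×0.17144 + 0.0722×0.70838 ≈ 0.17623
Lighter = 0.17623, Darker = 0.05139
Ratio = (L_lighter + 0.05) / (L_darker + 0.05)
Ratio = (0.17623 + 0.05) / (0.05139 + 0.05) = 0.22623 / 0.10139 ≈ 2.2312
Ratio ≈ 2.23:1


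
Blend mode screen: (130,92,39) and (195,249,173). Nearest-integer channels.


Screen: C = 255 - (255-A)×(255-B)/255, rounded to nearest integer
R: 255 - (255-130)×(255-195)/255 = 255 - 7500/255 ≈ 255 - 29.412 = 225.588 → 226
G: 255 - (255-92)×(255-249)/255 = 255 - 978/255 ≈ 255 - 3.835 = 251.165 → 251
B: 255 - (255-39)×(255-173)/255 = 255 - 17712/255 ≈ 255 - 69.459 = 185.541 → 186
= RGB(226, 251, 186)


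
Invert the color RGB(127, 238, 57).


Invert: (255-R, 255-G, 255-B)
R: 255-127 = 128
G: 255-238 = 17
B: 255-57 = 198
= RGB(128, 17, 198)


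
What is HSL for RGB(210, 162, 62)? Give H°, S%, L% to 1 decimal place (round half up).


Normalize: R'=210/255≈0.8235, G'=162/255≈0.6353, B'=62/255≈0.2431
Max=210/255, Min=62/255, Δ=Max-Min=148/255
L = (Max+Min)/2 = (210+62)/510 = 272/510 = 0.53333… → L = 53.3%
L > 0.5 → S = Δ/(2-Max-Min) = 148/(510-210-62) = 148/238 = 0.62184… → S = 62.2%
(the 1/255 factors cancel in S and H, so raw channel differences can be used)
Max is R' → H = 60 × (((G-B)/Δ) mod 6) = 60 × (((162-62)/148) mod 6)
  100/148 = 0.6756…
  H = 60 × 0.6756… = 40.540…° → H = 40.5°
= HSL(40.5°, 62.2%, 53.3%)


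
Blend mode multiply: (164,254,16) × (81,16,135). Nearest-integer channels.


Multiply: C = A×B/255, rounded to nearest integer
R: 164×81/255 = 13284/255 ≈ 52.094 → 52
G: 254×16/255 = 4064/255 ≈ 15.937 → 16
B: 16×135/255 = 2160/255 ≈ 8.471 → 8
= RGB(52, 16, 8)


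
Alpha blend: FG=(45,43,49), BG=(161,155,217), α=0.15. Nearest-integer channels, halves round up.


C = α×F + (1-α)×B, with 1-α = 0.85
R: 0.15×45 + 0.85×161 = 6.75 + 136.85 = 143.60 → 144
G: 0.15×43 + 0.85×155 = 6.45 + 131.75 = 138.20 → 138
B: 0.15×49 + 0.85×217 = 7.35 + 184.45 = 191.80 → 192
= RGB(144, 138, 192)


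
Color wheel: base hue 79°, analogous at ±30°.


Base hue: 79°
Left analog: (79 - 30) mod 360 = 49°
Right analog: (79 + 30) mod 360 = 109°
Analogous hues = 49° and 109°


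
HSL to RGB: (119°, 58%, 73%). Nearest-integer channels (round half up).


H=119°, S=0.58, L=0.73
C = (1-|2L-1|)×S = (1-|0.46|)×0.58 = 0.3132
H' = H/60 = 119/60 ≈ 1.9833; X = C×(1-|H' mod 2 - 1|) = 0.00522
m = L - C/2 = 0.73 - 0.1566 = 0.5734
Sector ⌊H'⌋ = 1 → (R',G',B') = (0.00522, 0.3132, 0.0)
RGB = ((R'+m)×255, (G'+m)×255, (B'+m)×255) = (147.5481, 226.083, 146.217)
Round half up → RGB(148, 226, 146)


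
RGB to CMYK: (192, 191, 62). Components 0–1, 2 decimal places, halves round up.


R'=192/255≈0.7529, G'=191/255≈0.7490, B'=62/255≈0.2431
K = 1 - max(R',G',B') = 1 - 192/255 = 63/255 = 0.24705… → 0.25
(1-R'-K)/(1-K) simplifies to (max-R)/max with max = 192:
C = (192-192)/192 = 0/192 = 0 → 0.00
M = (192-191)/192 = 1/192 = 0.00520… → 0.01
Y = (192-62)/192 = 130/192 = 0.67708… → 0.68
= CMYK(0.00, 0.01, 0.68, 0.25)


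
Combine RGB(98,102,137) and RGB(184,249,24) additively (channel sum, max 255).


Additive: each channel = min(255, C₁+C₂)
R: 98+184 = 282 → 255
G: 102+249 = 351 → 255
B: 137+24 = 161 → 161
= RGB(255, 255, 161)


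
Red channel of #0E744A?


Color: #0E744A
R = 0E = 14
G = 74 = 116
B = 4A = 74
Red = 14


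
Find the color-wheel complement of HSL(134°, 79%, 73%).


Complement = opposite side of color wheel = hue + 180°
H' = (134 + 180) mod 360 = 314°
S and L unchanged.
= HSL(314°, 79%, 73%)


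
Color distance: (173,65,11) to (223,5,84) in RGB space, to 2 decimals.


d = √[(R₁-R₂)² + (G₁-G₂)² + (B₁-B₂)²]
d = √[(173-223)² + (65-5)² + (11-84)²]
d = √[2500 + 3600 + 5329]
d = √11429
d ≈ 106.91


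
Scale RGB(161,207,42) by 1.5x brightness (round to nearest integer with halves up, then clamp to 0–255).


Multiply each channel by 1.5, round half up, clamp to [0, 255]
R: 161×1.5 = 241.5 → round → 242
G: 207×1.5 = 310.5 → round → 311 → clamp → 255
B: 42×1.5 = 63
= RGB(242, 255, 63)


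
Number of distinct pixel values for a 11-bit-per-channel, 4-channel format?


Total bits = 11 bits/channel × 4 channels = 44 bits
Distinct pixel values = 2^44
= 17,592,186,044,416 pixel values


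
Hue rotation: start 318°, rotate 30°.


New hue = (H + rotation) mod 360
New hue = (318 + 30) mod 360
= 348 mod 360
= 348°


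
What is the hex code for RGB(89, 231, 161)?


R = 89 → 59 (hex)
G = 231 → E7 (hex)
B = 161 → A1 (hex)
Hex = #59E7A1


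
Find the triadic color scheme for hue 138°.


Triadic: equally spaced at 120° intervals
H1 = 138°
H2 = (138 + 120) mod 360 = 258°
H3 = (138 + 240) mod 360 = 18°
Triadic = 138°, 258°, 18°


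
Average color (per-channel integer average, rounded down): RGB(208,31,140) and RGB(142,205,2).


Midpoint: each channel = ⌊(C₁+C₂)/2⌋
R: ⌊(208+142)/2⌋ = 175
G: ⌊(31+205)/2⌋ = 118
B: ⌊(140+2)/2⌋ = 71
= RGB(175, 118, 71)


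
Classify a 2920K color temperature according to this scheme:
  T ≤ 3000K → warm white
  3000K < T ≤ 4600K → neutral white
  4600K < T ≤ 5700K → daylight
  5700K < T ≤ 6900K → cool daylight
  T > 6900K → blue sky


Temperature: 2920K
2920K ≤ 3000K → warm white
Classification: warm white


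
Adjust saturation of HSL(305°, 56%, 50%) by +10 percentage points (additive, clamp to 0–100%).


Original S = 56%
Adjustment = +10 percentage points
New S = 56 + (10) = 66
Clamp to [0, 100] → 66
= HSL(305°, 66%, 50%)


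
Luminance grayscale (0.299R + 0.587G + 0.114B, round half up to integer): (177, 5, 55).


Gray = 0.299×R + 0.587×G + 0.114×B
Gray = 0.299×177 + 0.587×5 + 0.114×55
Gray = 52.923 + 2.935 + 6.270
Gray = 62.128 → round half up → 62
Gray = 62


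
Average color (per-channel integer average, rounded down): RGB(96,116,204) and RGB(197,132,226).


Midpoint: each channel = ⌊(C₁+C₂)/2⌋
R: ⌊(96+197)/2⌋ = 146
G: ⌊(116+132)/2⌋ = 124
B: ⌊(204+226)/2⌋ = 215
= RGB(146, 124, 215)


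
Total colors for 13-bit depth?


Colors = 2^bits = 2^13
= 8,192 colors


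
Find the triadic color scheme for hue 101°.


Triadic: equally spaced at 120° intervals
H1 = 101°
H2 = (101 + 120) mod 360 = 221°
H3 = (101 + 240) mod 360 = 341°
Triadic = 101°, 221°, 341°


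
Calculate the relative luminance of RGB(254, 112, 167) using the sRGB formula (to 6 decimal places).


Linearize each channel (sRGB transfer function): c = v/255; c_lin = c/12.92 if c ≤ 0.04045, else ((c+0.055)/1.055)^2.4
  R: 254/255 ≈ 0.996078 > 0.04045 → ((0.996078+0.055)/1.055)^2.4 ≈ 0.991102
  G: 112/255 ≈ 0.439216 > 0.04045 → ((0.439216+0.055)/1.055)^2.4 ≈ 0.162029
  B: 167/255 ≈ 0.654902 > 0.04045 → ((0.654902+0.055)/1.055)^2.4 ≈ 0.386429
R_lin = 0.991102, G_lin = 0.162029, B_lin = 0.386429
L = 0.2126×R + 0.7152×G + 0.0722×B
L = 0.2126×0.991102 + 0.7152×0.162029 + 0.0722×0.386429
L ≈ 0.354492


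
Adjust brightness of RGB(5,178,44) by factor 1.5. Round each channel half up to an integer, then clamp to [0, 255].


Multiply each channel by 1.5, round half up, clamp to [0, 255]
R: 5×1.5 = 7.5 → round → 8
G: 178×1.5 = 267 → clamp → 255
B: 44×1.5 = 66
= RGB(8, 255, 66)


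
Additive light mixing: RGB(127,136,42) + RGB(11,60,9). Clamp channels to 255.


Additive: each channel = min(255, C₁+C₂)
R: 127+11 = 138 → 138
G: 136+60 = 196 → 196
B: 42+9 = 51 → 51
= RGB(138, 196, 51)


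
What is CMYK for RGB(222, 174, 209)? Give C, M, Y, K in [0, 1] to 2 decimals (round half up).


R'=222/255≈0.8706, G'=174/255≈0.6824, B'=209/255≈0.8196
K = 1 - max(R',G',B') = 1 - 222/255 = 33/255 = 0.12941… → 0.13
(1-R'-K)/(1-K) simplifies to (max-R)/max with max = 222:
C = (222-222)/222 = 0/222 = 0 → 0.00
M = (222-174)/222 = 48/222 = 0.21621… → 0.22
Y = (222-209)/222 = 13/222 = 0.05855… → 0.06
= CMYK(0.00, 0.22, 0.06, 0.13)


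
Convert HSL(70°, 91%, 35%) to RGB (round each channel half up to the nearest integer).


H=70°, S=0.91, L=0.35
C = (1-|2L-1|)×S = (1-|-0.30|)×0.91 = 0.637
H' = H/60 = 70/60 ≈ 1.1667; X = C×(1-|H' mod 2 - 1|) ≈ 0.5308
m = L - C/2 = 0.35 - 0.3185 = 0.0315
Sector ⌊H'⌋ = 1 → (R',G',B') = (≈0.5308, 0.637, 0.0)
RGB = ((R'+m)×255, (G'+m)×255, (B'+m)×255) = (143.395, 170.4675, 8.0325)
Round half up → RGB(143, 170, 8)


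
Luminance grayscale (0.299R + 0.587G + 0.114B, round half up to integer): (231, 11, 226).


Gray = 0.299×R + 0.587×G + 0.114×B
Gray = 0.299×231 + 0.587×11 + 0.114×226
Gray = 69.069 + 6.457 + 25.764
Gray = 101.290 → round half up → 101
Gray = 101


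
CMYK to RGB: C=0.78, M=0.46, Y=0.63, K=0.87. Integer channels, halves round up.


R = 255 × (1-C) × (1-K) = 255 × 0.22 × 0.13 = 7.293 → 7
G = 255 × (1-M) × (1-K) = 255 × 0.54 × 0.13 = 17.901 → 18
B = 255 × (1-Y) × (1-K) = 255 × 0.37 × 0.13 = 12.2655 → 12
= RGB(7, 18, 12)


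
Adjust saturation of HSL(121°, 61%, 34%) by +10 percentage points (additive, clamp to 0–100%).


Original S = 61%
Adjustment = +10 percentage points
New S = 61 + (10) = 71
Clamp to [0, 100] → 71
= HSL(121°, 71%, 34%)


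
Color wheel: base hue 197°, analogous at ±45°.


Base hue: 197°
Left analog: (197 - 45) mod 360 = 152°
Right analog: (197 + 45) mod 360 = 242°
Analogous hues = 152° and 242°


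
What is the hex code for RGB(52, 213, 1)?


R = 52 → 34 (hex)
G = 213 → D5 (hex)
B = 1 → 01 (hex)
Hex = #34D501


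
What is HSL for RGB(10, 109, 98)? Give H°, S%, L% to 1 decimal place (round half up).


Normalize: R'=10/255≈0.0392, G'=109/255≈0.4275, B'=98/255≈0.3843
Max=109/255, Min=10/255, Δ=Max-Min=99/255
L = (Max+Min)/2 = (109+10)/510 = 119/510 = 0.23333… → L = 23.3%
L ≤ 0.5 → S = Δ/(Max+Min) = 99/(109+10) = 99/119 = 0.83193… → S = 83.2%
(the 1/255 factors cancel in S and H, so raw channel differences can be used)
Max is G' → H = 60 × ((B-R)/Δ + 2) = 60 × ((98-10)/99 + 2)
  88/99 + 2 = 0.8888… + 2 = 2.8888…
  H = 60 × 2.8888… = 173.333…° → H = 173.3°
= HSL(173.3°, 83.2%, 23.3%)


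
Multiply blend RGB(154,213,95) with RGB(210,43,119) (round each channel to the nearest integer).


Multiply: C = A×B/255, rounded to nearest integer
R: 154×210/255 = 32340/255 ≈ 126.824 → 127
G: 213×43/255 = 9159/255 ≈ 35.918 → 36
B: 95×119/255 = 11305/255 ≈ 44.333 → 44
= RGB(127, 36, 44)


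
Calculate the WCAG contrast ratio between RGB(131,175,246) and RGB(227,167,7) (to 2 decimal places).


Linearize each sRGB channel c=v/255: c/12.92 if c ≤ 0.04045 else ((c+0.055)/1.055)^2.4
L = 0.2126×R_lin + 0.7152×G_lin + 0.0722×B_lin
Color 1 (131,175,246):
  R=131: 131/255≈0.5137 > 0.04045 → ((0.5137+0.055)/1.055)^2.4 ≈ 0.22697
  G=175: 175/255≈0.6863 > 0.04045 → ((0.6863+0.055)/1.055)^2.4 ≈ 0.42869
  B=246: 246/255≈0.9647 > 0.04045 → ((0.9647+0.055)/1.055)^2.4 ≈ 0.92158
  L1 = 0.2126×0.22697 + 0.7152×0.42869 + 0.0722×0.92158 ≈ 0.42139
Color 2 (227,167,7):
  R=227: 227/255≈0.8902 > 0.04045 → ((0.8902+0.055)/1.055)^2.4 ≈ 0.76815
  G=167: 167/255≈0.6549 > 0.04045 → ((0.6549+0.055)/1.055)^2.4 ≈ 0.38643
  B=7: 7/255≈0.0275 ≤ 0.04045 → 0.0275/12.92 ≈ 0.00212
  L2 = 0.2126×0.76815 + 0.7152×0.38643 + 0.0722×0.00212 ≈ 0.43984
Lighter = 0.43984, Darker = 0.42139
Ratio = (L_lighter + 0.05) / (L_darker + 0.05)
Ratio = (0.43984 + 0.05) / (0.42139 + 0.05) = 0.48984 / 0.47139 ≈ 1.0391
Ratio ≈ 1.04:1


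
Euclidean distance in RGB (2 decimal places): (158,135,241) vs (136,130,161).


d = √[(R₁-R₂)² + (G₁-G₂)² + (B₁-B₂)²]
d = √[(158-136)² + (135-130)² + (241-161)²]
d = √[484 + 25 + 6400]
d = √6909
d ≈ 83.12


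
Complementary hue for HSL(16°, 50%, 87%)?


Complement = opposite side of color wheel = hue + 180°
H' = (16 + 180) mod 360 = 196°
S and L unchanged.
= HSL(196°, 50%, 87%)


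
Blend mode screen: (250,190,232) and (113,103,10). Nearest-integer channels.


Screen: C = 255 - (255-A)×(255-B)/255, rounded to nearest integer
R: 255 - (255-250)×(255-113)/255 = 255 - 710/255 ≈ 255 - 2.784 = 252.216 → 252
G: 255 - (255-190)×(255-103)/255 = 255 - 9880/255 ≈ 255 - 38.745 = 216.255 → 216
B: 255 - (255-232)×(255-10)/255 = 255 - 5635/255 ≈ 255 - 22.098 = 232.902 → 233
= RGB(252, 216, 233)


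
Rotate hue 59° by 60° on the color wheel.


New hue = (H + rotation) mod 360
New hue = (59 + 60) mod 360
= 119 mod 360
= 119°


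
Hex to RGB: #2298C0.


22 → 34 (R)
98 → 152 (G)
C0 → 192 (B)
= RGB(34, 152, 192)


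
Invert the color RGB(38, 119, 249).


Invert: (255-R, 255-G, 255-B)
R: 255-38 = 217
G: 255-119 = 136
B: 255-249 = 6
= RGB(217, 136, 6)


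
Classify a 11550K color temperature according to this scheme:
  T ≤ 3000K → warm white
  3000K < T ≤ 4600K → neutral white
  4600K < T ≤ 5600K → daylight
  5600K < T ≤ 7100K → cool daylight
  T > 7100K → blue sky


Temperature: 11550K
11550K > 7100K → blue sky
Classification: blue sky


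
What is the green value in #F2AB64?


Color: #F2AB64
R = F2 = 242
G = AB = 171
B = 64 = 100
Green = 171


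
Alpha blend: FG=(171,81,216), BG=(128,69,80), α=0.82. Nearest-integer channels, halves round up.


C = α×F + (1-α)×B, with 1-α = 0.18
R: 0.82×171 + 0.18×128 = 140.22 + 23.04 = 163.26 → 163
G: 0.82×81 + 0.18×69 = 66.42 + 12.42 = 78.84 → 79
B: 0.82×216 + 0.18×80 = 177.12 + 14.40 = 191.52 → 192
= RGB(163, 79, 192)


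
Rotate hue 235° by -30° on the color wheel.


New hue = (H + rotation) mod 360
New hue = (235 -30) mod 360
= 205 mod 360
= 205°


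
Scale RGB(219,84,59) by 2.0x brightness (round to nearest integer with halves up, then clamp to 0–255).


Multiply each channel by 2.0, round half up, clamp to [0, 255]
R: 219×2.0 = 438 → clamp → 255
G: 84×2.0 = 168
B: 59×2.0 = 118
= RGB(255, 168, 118)


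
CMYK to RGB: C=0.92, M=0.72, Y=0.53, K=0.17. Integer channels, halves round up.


R = 255 × (1-C) × (1-K) = 255 × 0.08 × 0.83 = 16.932 → 17
G = 255 × (1-M) × (1-K) = 255 × 0.28 × 0.83 = 59.262 → 59
B = 255 × (1-Y) × (1-K) = 255 × 0.47 × 0.83 = 99.4755 → 99
= RGB(17, 59, 99)


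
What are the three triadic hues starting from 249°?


Triadic: equally spaced at 120° intervals
H1 = 249°
H2 = (249 + 120) mod 360 = 9°
H3 = (249 + 240) mod 360 = 129°
Triadic = 249°, 9°, 129°


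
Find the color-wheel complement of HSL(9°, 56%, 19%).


Complement = opposite side of color wheel = hue + 180°
H' = (9 + 180) mod 360 = 189°
S and L unchanged.
= HSL(189°, 56%, 19%)


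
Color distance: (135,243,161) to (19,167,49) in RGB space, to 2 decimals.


d = √[(R₁-R₂)² + (G₁-G₂)² + (B₁-B₂)²]
d = √[(135-19)² + (243-167)² + (161-49)²]
d = √[13456 + 5776 + 12544]
d = √31776
d ≈ 178.26


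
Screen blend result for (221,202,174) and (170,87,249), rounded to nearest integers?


Screen: C = 255 - (255-A)×(255-B)/255, rounded to nearest integer
R: 255 - (255-221)×(255-170)/255 = 255 - 2890/255 ≈ 255 - 11.333 = 243.667 → 244
G: 255 - (255-202)×(255-87)/255 = 255 - 8904/255 ≈ 255 - 34.918 = 220.082 → 220
B: 255 - (255-174)×(255-249)/255 = 255 - 486/255 ≈ 255 - 1.906 = 253.094 → 253
= RGB(244, 220, 253)


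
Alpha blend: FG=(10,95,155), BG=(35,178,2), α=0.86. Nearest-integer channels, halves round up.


C = α×F + (1-α)×B, with 1-α = 0.14
R: 0.86×10 + 0.14×35 = 8.60 + 4.90 = 13.50 → 14
G: 0.86×95 + 0.14×178 = 81.70 + 24.92 = 106.62 → 107
B: 0.86×155 + 0.14×2 = 133.30 + 0.28 = 133.58 → 134
= RGB(14, 107, 134)


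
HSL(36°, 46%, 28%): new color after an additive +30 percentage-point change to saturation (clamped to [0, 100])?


Original S = 46%
Adjustment = +30 percentage points
New S = 46 + (30) = 76
Clamp to [0, 100] → 76
= HSL(36°, 76%, 28%)


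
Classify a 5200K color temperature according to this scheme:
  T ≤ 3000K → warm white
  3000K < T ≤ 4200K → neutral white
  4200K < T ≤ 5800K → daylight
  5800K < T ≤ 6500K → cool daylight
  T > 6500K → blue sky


Temperature: 5200K
4200K < 5200K ≤ 5800K → daylight
Classification: daylight


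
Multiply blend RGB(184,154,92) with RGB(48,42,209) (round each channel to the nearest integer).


Multiply: C = A×B/255, rounded to nearest integer
R: 184×48/255 = 8832/255 ≈ 34.635 → 35
G: 154×42/255 = 6468/255 ≈ 25.365 → 25
B: 92×209/255 = 19228/255 ≈ 75.404 → 75
= RGB(35, 25, 75)


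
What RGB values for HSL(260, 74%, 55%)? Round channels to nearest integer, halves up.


H=260°, S=0.74, L=0.55
C = (1-|2L-1|)×S = (1-|0.10|)×0.74 = 0.666
H' = H/60 = 260/60 ≈ 4.3333; X = C×(1-|H' mod 2 - 1|) = 0.222
m = L - C/2 = 0.55 - 0.333 = 0.217
Sector ⌊H'⌋ = 4 → (R',G',B') = (0.222, 0.0, 0.666)
RGB = ((R'+m)×255, (G'+m)×255, (B'+m)×255) = (111.945, 55.335, 225.165)
Round half up → RGB(112, 55, 225)


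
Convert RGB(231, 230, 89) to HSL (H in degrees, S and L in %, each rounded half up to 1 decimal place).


Normalize: R'=231/255≈0.9059, G'=230/255≈0.9020, B'=89/255≈0.3490
Max=231/255, Min=89/255, Δ=Max-Min=142/255
L = (Max+Min)/2 = (231+89)/510 = 320/510 = 0.62745… → L = 62.7%
L > 0.5 → S = Δ/(2-Max-Min) = 142/(510-231-89) = 142/190 = 0.74736… → S = 74.7%
(the 1/255 factors cancel in S and H, so raw channel differences can be used)
Max is R' → H = 60 × (((G-B)/Δ) mod 6) = 60 × (((230-89)/142) mod 6)
  141/142 = 0.9929…
  H = 60 × 0.9929… = 59.577…° → H = 59.6°
= HSL(59.6°, 74.7%, 62.7%)


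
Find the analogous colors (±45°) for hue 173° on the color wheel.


Base hue: 173°
Left analog: (173 - 45) mod 360 = 128°
Right analog: (173 + 45) mod 360 = 218°
Analogous hues = 128° and 218°


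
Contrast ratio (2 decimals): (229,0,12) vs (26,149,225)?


Linearize each sRGB channel c=v/255: c/12.92 if c ≤ 0.04045 else ((c+0.055)/1.055)^2.4
L = 0.2126×R_lin + 0.7152×G_lin + 0.0722×B_lin
Color 1 (229,0,12):
  R=229: 229/255≈0.8980 > 0.04045 → ((0.8980+0.055)/1.055)^2.4 ≈ 0.78354
  G=0: 0/255≈0.0000 ≤ 0.04045 → 0.0000/12.92 ≈ 0.00000
  B=12: 12/255≈0.0471 > 0.04045 → ((0.0471+0.055)/1.055)^2.4 ≈ 0.00368
  L1 = 0.2126×0.78354 + 0.7152×0.00000 + 0.0722×0.00368 ≈ 0.16685
Color 2 (26,149,225):
  R=26: 26/255≈0.1020 > 0.04045 → ((0.1020+0.055)/1.055)^2.4 ≈ 0.01033
  G=149: 149/255≈0.5843 > 0.04045 → ((0.5843+0.055)/1.055)^2.4 ≈ 0.30054
  B=225: 225/255≈0.8824 > 0.04045 → ((0.8824+0.055)/1.055)^2.4 ≈ 0.75294
  L2 = 0.2126×0.01033 + 0.7152×0.30054 + 0.0722×0.75294 ≈ 0.27151
Lighter = 0.27151, Darker = 0.16685
Ratio = (L_lighter + 0.05) / (L_darker + 0.05)
Ratio = (0.27151 + 0.05) / (0.16685 + 0.05) = 0.32151 / 0.21685 ≈ 1.4827
Ratio ≈ 1.48:1


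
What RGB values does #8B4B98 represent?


8B → 139 (R)
4B → 75 (G)
98 → 152 (B)
= RGB(139, 75, 152)


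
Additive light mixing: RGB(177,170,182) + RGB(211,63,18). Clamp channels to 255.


Additive: each channel = min(255, C₁+C₂)
R: 177+211 = 388 → 255
G: 170+63 = 233 → 233
B: 182+18 = 200 → 200
= RGB(255, 233, 200)


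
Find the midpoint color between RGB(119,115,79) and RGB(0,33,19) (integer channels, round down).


Midpoint: each channel = ⌊(C₁+C₂)/2⌋
R: ⌊(119+0)/2⌋ = 59
G: ⌊(115+33)/2⌋ = 74
B: ⌊(79+19)/2⌋ = 49
= RGB(59, 74, 49)


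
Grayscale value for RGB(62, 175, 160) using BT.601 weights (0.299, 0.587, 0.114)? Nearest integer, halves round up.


Gray = 0.299×R + 0.587×G + 0.114×B
Gray = 0.299×62 + 0.587×175 + 0.114×160
Gray = 18.538 + 102.725 + 18.240
Gray = 139.503 → round half up → 140
Gray = 140


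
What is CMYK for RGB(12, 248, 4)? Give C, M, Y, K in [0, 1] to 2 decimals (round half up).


R'=12/255≈0.0471, G'=248/255≈0.9725, B'=4/255≈0.0157
K = 1 - max(R',G',B') = 1 - 248/255 = 7/255 = 0.02745… → 0.03
(1-R'-K)/(1-K) simplifies to (max-R)/max with max = 248:
C = (248-12)/248 = 236/248 = 0.95161… → 0.95
M = (248-248)/248 = 0/248 = 0 → 0.00
Y = (248-4)/248 = 244/248 = 0.98387… → 0.98
= CMYK(0.95, 0.00, 0.98, 0.03)


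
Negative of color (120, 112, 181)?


Invert: (255-R, 255-G, 255-B)
R: 255-120 = 135
G: 255-112 = 143
B: 255-181 = 74
= RGB(135, 143, 74)


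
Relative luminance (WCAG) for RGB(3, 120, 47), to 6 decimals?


Linearize each channel (sRGB transfer function): c = v/255; c_lin = c/12.92 if c ≤ 0.04045, else ((c+0.055)/1.055)^2.4
  R: 3/255 ≈ 0.011765 ≤ 0.04045 → 0.011765/12.92 ≈ 0.000911
  G: 120/255 ≈ 0.470588 > 0.04045 → ((0.470588+0.055)/1.055)^2.4 ≈ 0.187821
  B: 47/255 ≈ 0.184314 > 0.04045 → ((0.184314+0.055)/1.055)^2.4 ≈ 0.028426
R_lin = 0.000911, G_lin = 0.187821, B_lin = 0.028426
L = 0.2126×R + 0.7152×G + 0.0722×B
L = 0.2126×0.000911 + 0.7152×0.187821 + 0.0722×0.028426
L ≈ 0.136575


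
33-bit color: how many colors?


Colors = 2^bits = 2^33
= 8,589,934,592 colors


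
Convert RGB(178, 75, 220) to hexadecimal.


R = 178 → B2 (hex)
G = 75 → 4B (hex)
B = 220 → DC (hex)
Hex = #B24BDC


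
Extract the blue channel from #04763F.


Color: #04763F
R = 04 = 4
G = 76 = 118
B = 3F = 63
Blue = 63


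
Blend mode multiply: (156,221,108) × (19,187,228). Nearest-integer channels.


Multiply: C = A×B/255, rounded to nearest integer
R: 156×19/255 = 2964/255 ≈ 11.624 → 12
G: 221×187/255 = 41327/255 ≈ 162.067 → 162
B: 108×228/255 = 24624/255 ≈ 96.565 → 97
= RGB(12, 162, 97)


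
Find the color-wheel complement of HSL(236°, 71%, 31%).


Complement = opposite side of color wheel = hue + 180°
H' = (236 + 180) mod 360 = 56°
S and L unchanged.
= HSL(56°, 71%, 31%)


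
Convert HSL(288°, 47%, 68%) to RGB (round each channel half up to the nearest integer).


H=288°, S=0.47, L=0.68
C = (1-|2L-1|)×S = (1-|0.36|)×0.47 = 0.3008
H' = H/60 = 288/60 ≈ 4.8000; X = C×(1-|H' mod 2 - 1|) = 0.24064
m = L - C/2 = 0.68 - 0.1504 = 0.5296
Sector ⌊H'⌋ = 4 → (R',G',B') = (0.24064, 0.0, 0.3008)
RGB = ((R'+m)×255, (G'+m)×255, (B'+m)×255) = (196.4112, 135.048, 211.752)
Round half up → RGB(196, 135, 212)


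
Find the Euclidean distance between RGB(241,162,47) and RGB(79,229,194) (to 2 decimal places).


d = √[(R₁-R₂)² + (G₁-G₂)² + (B₁-B₂)²]
d = √[(241-79)² + (162-229)² + (47-194)²]
d = √[26244 + 4489 + 21609]
d = √52342
d ≈ 228.78


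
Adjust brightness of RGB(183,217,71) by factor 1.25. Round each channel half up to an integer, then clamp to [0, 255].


Multiply each channel by 1.25, round half up, clamp to [0, 255]
R: 183×1.25 = 228.75 → round → 229
G: 217×1.25 = 271.25 → round → 271 → clamp → 255
B: 71×1.25 = 88.75 → round → 89
= RGB(229, 255, 89)


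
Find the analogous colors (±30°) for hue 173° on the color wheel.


Base hue: 173°
Left analog: (173 - 30) mod 360 = 143°
Right analog: (173 + 30) mod 360 = 203°
Analogous hues = 143° and 203°


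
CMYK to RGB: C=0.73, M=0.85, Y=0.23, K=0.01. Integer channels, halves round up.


R = 255 × (1-C) × (1-K) = 255 × 0.27 × 0.99 = 68.1615 → 68
G = 255 × (1-M) × (1-K) = 255 × 0.15 × 0.99 = 37.8675 → 38
B = 255 × (1-Y) × (1-K) = 255 × 0.77 × 0.99 = 194.3865 → 194
= RGB(68, 38, 194)


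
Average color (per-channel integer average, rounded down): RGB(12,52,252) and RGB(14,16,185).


Midpoint: each channel = ⌊(C₁+C₂)/2⌋
R: ⌊(12+14)/2⌋ = 13
G: ⌊(52+16)/2⌋ = 34
B: ⌊(252+185)/2⌋ = 218
= RGB(13, 34, 218)


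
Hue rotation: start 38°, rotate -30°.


New hue = (H + rotation) mod 360
New hue = (38 -30) mod 360
= 8 mod 360
= 8°


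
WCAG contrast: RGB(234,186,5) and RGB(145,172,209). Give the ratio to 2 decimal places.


Linearize each sRGB channel c=v/255: c/12.92 if c ≤ 0.04045 else ((c+0.055)/1.055)^2.4
L = 0.2126×R_lin + 0.7152×G_lin + 0.0722×B_lin
Color 1 (234,186,5):
  R=234: 234/255≈0.9176 > 0.04045 → ((0.9176+0.055)/1.055)^2.4 ≈ 0.82279
  G=186: 186/255≈0.7294 > 0.04045 → ((0.7294+0.055)/1.055)^2.4 ≈ 0.49102
  B=5: 5/255≈0.0196 ≤ 0.04045 → 0.0196/12.92 ≈ 0.00152
  L1 = 0.2126×0.82279 + 0.7152×0.49102 + 0.0722×0.00152 ≈ 0.52621
Color 2 (145,172,209):
  R=145: 145/255≈0.5686 > 0.04045 → ((0.5686+0.055)/1.055)^2.4 ≈ 0.28315
  G=172: 172/255≈0.6745 > 0.04045 → ((0.6745+0.055)/1.055)^2.4 ≈ 0.41254
  B=209: 209/255≈0.8196 > 0.04045 → ((0.8196+0.055)/1.055)^2.4 ≈ 0.63760
  L2 = 0.2126×0.28315 + 0.7152×0.41254 + 0.0722×0.63760 ≈ 0.40128
Lighter = 0.52621, Darker = 0.40128
Ratio = (L_lighter + 0.05) / (L_darker + 0.05)
Ratio = (0.52621 + 0.05) / (0.40128 + 0.05) = 0.57621 / 0.45128 ≈ 1.2768
Ratio ≈ 1.28:1


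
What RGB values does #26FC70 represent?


26 → 38 (R)
FC → 252 (G)
70 → 112 (B)
= RGB(38, 252, 112)


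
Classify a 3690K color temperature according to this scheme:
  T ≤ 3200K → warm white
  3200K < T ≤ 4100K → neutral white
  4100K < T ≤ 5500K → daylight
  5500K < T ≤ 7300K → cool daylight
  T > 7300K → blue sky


Temperature: 3690K
3200K < 3690K ≤ 4100K → neutral white
Classification: neutral white


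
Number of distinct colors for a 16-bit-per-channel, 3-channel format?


Total bits = 16 bits/channel × 3 channels = 48 bits
Distinct colors = 2^48
= 281,474,976,710,656 colors


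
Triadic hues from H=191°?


Triadic: equally spaced at 120° intervals
H1 = 191°
H2 = (191 + 120) mod 360 = 311°
H3 = (191 + 240) mod 360 = 71°
Triadic = 191°, 311°, 71°


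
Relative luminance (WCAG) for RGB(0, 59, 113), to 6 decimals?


Linearize each channel (sRGB transfer function): c = v/255; c_lin = c/12.92 if c ≤ 0.04045, else ((c+0.055)/1.055)^2.4
  R: 0/255 ≈ 0.000000 ≤ 0.04045 → 0.000000/12.92 ≈ 0.000000
  G: 59/255 ≈ 0.231373 > 0.04045 → ((0.231373+0.055)/1.055)^2.4 ≈ 0.043735
  B: 113/255 ≈ 0.443137 > 0.04045 → ((0.443137+0.055)/1.055)^2.4 ≈ 0.165132
R_lin = 0.000000, G_lin = 0.043735, B_lin = 0.165132
L = 0.2126×R + 0.7152×G + 0.0722×B
L = 0.2126×0.000000 + 0.7152×0.043735 + 0.0722×0.165132
L ≈ 0.043202


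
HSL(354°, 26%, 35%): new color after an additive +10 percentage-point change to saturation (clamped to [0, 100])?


Original S = 26%
Adjustment = +10 percentage points
New S = 26 + (10) = 36
Clamp to [0, 100] → 36
= HSL(354°, 36%, 35%)


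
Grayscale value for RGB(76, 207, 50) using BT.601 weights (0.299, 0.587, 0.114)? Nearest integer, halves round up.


Gray = 0.299×R + 0.587×G + 0.114×B
Gray = 0.299×76 + 0.587×207 + 0.114×50
Gray = 22.724 + 121.509 + 5.700
Gray = 149.933 → round half up → 150
Gray = 150


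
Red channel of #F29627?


Color: #F29627
R = F2 = 242
G = 96 = 150
B = 27 = 39
Red = 242


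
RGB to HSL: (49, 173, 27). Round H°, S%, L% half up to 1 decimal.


Normalize: R'=49/255≈0.1922, G'=173/255≈0.6784, B'=27/255≈0.1059
Max=173/255, Min=27/255, Δ=Max-Min=146/255
L = (Max+Min)/2 = (173+27)/510 = 200/510 = 0.39215… → L = 39.2%
L ≤ 0.5 → S = Δ/(Max+Min) = 146/(173+27) = 146/200 = 0.73 → S = 73.0%
(the 1/255 factors cancel in S and H, so raw channel differences can be used)
Max is G' → H = 60 × ((B-R)/Δ + 2) = 60 × ((27-49)/146 + 2)
  -22/146 + 2 = -0.1506… + 2 = 1.8493…
  H = 60 × 1.8493… = 110.958…° → H = 111.0°
= HSL(111.0°, 73.0%, 39.2%)


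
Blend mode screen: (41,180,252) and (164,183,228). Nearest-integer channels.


Screen: C = 255 - (255-A)×(255-B)/255, rounded to nearest integer
R: 255 - (255-41)×(255-164)/255 = 255 - 19474/255 ≈ 255 - 76.369 = 178.631 → 179
G: 255 - (255-180)×(255-183)/255 = 255 - 5400/255 ≈ 255 - 21.176 = 233.824 → 234
B: 255 - (255-252)×(255-228)/255 = 255 - 81/255 ≈ 255 - 0.318 = 254.682 → 255
= RGB(179, 234, 255)


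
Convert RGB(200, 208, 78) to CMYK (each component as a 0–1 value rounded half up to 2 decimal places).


R'=200/255≈0.7843, G'=208/255≈0.8157, B'=78/255≈0.3059
K = 1 - max(R',G',B') = 1 - 208/255 = 47/255 = 0.18431… → 0.18
(1-R'-K)/(1-K) simplifies to (max-R)/max with max = 208:
C = (208-200)/208 = 8/208 = 0.03846… → 0.04
M = (208-208)/208 = 0/208 = 0 → 0.00
Y = (208-78)/208 = 130/208 = 0.625 → 0.63
= CMYK(0.04, 0.00, 0.63, 0.18)


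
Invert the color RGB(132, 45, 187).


Invert: (255-R, 255-G, 255-B)
R: 255-132 = 123
G: 255-45 = 210
B: 255-187 = 68
= RGB(123, 210, 68)


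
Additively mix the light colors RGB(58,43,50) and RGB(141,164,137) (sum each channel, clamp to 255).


Additive: each channel = min(255, C₁+C₂)
R: 58+141 = 199 → 199
G: 43+164 = 207 → 207
B: 50+137 = 187 → 187
= RGB(199, 207, 187)


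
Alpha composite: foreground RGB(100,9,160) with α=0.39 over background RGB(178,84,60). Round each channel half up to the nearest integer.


C = α×F + (1-α)×B, with 1-α = 0.61
R: 0.39×100 + 0.61×178 = 39.00 + 108.58 = 147.58 → 148
G: 0.39×9 + 0.61×84 = 3.51 + 51.24 = 54.75 → 55
B: 0.39×160 + 0.61×60 = 62.40 + 36.60 = 99.00 → 99
= RGB(148, 55, 99)


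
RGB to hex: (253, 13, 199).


R = 253 → FD (hex)
G = 13 → 0D (hex)
B = 199 → C7 (hex)
Hex = #FD0DC7


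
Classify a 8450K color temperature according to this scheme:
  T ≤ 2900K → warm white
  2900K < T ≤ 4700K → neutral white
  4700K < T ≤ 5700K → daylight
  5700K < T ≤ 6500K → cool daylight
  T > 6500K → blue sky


Temperature: 8450K
8450K > 6500K → blue sky
Classification: blue sky


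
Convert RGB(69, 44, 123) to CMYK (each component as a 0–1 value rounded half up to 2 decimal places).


R'=69/255≈0.2706, G'=44/255≈0.1725, B'=123/255≈0.4824
K = 1 - max(R',G',B') = 1 - 123/255 = 132/255 = 0.51764… → 0.52
(1-R'-K)/(1-K) simplifies to (max-R)/max with max = 123:
C = (123-69)/123 = 54/123 = 0.43902… → 0.44
M = (123-44)/123 = 79/123 = 0.64227… → 0.64
Y = (123-123)/123 = 0/123 = 0 → 0.00
= CMYK(0.44, 0.64, 0.00, 0.52)


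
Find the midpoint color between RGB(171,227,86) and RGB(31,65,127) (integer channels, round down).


Midpoint: each channel = ⌊(C₁+C₂)/2⌋
R: ⌊(171+31)/2⌋ = 101
G: ⌊(227+65)/2⌋ = 146
B: ⌊(86+127)/2⌋ = 106
= RGB(101, 146, 106)


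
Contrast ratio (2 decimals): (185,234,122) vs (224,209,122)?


Linearize each sRGB channel c=v/255: c/12.92 if c ≤ 0.04045 else ((c+0.055)/1.055)^2.4
L = 0.2126×R_lin + 0.7152×G_lin + 0.0722×B_lin
Color 1 (185,234,122):
  R=185: 185/255≈0.7255 > 0.04045 → ((0.7255+0.055)/1.055)^2.4 ≈ 0.48515
  G=234: 234/255≈0.9176 > 0.04045 → ((0.9176+0.055)/1.055)^2.4 ≈ 0.82279
  B=122: 122/255≈0.4784 > 0.04045 → ((0.4784+0.055)/1.055)^2.4 ≈ 0.19462
  L1 = 0.2126×0.48515 + 0.7152×0.82279 + 0.0722×0.19462 ≈ 0.70565
Color 2 (224,209,122):
  R=224: 224/255≈0.8784 > 0.04045 → ((0.8784+0.055)/1.055)^2.4 ≈ 0.74540
  G=209: 209/255≈0.8196 > 0.04045 → ((0.8196+0.055)/1.055)^2.4 ≈ 0.63760
  B=122: 122/255≈0.4784 > 0.04045 → ((0.4784+0.055)/1.055)^2.4 ≈ 0.19462
  L2 = 0.2126×0.74540 + 0.7152×0.63760 + 0.0722×0.19462 ≈ 0.62853
Lighter = 0.70565, Darker = 0.62853
Ratio = (L_lighter + 0.05) / (L_darker + 0.05)
Ratio = (0.70565 + 0.05) / (0.62853 + 0.05) = 0.75565 / 0.67853 ≈ 1.1137
Ratio ≈ 1.11:1


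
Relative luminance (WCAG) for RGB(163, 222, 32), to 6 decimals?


Linearize each channel (sRGB transfer function): c = v/255; c_lin = c/12.92 if c ≤ 0.04045, else ((c+0.055)/1.055)^2.4
  R: 163/255 ≈ 0.639216 > 0.04045 → ((0.639216+0.055)/1.055)^2.4 ≈ 0.366253
  G: 222/255 ≈ 0.870588 > 0.04045 → ((0.870588+0.055)/1.055)^2.4 ≈ 0.730461
  B: 32/255 ≈ 0.125490 > 0.04045 → ((0.125490+0.055)/1.055)^2.4 ≈ 0.014444
R_lin = 0.366253, G_lin = 0.730461, B_lin = 0.014444
L = 0.2126×R + 0.7152×G + 0.0722×B
L = 0.2126×0.366253 + 0.7152×0.730461 + 0.0722×0.014444
L ≈ 0.601334


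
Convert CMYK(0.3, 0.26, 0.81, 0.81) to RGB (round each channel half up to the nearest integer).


R = 255 × (1-C) × (1-K) = 255 × 0.70 × 0.19 = 33.915 → 34
G = 255 × (1-M) × (1-K) = 255 × 0.74 × 0.19 = 35.853 → 36
B = 255 × (1-Y) × (1-K) = 255 × 0.19 × 0.19 = 9.2055 → 9
= RGB(34, 36, 9)


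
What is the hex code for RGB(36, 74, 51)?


R = 36 → 24 (hex)
G = 74 → 4A (hex)
B = 51 → 33 (hex)
Hex = #244A33


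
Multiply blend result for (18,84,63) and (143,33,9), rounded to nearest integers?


Multiply: C = A×B/255, rounded to nearest integer
R: 18×143/255 = 2574/255 ≈ 10.094 → 10
G: 84×33/255 = 2772/255 ≈ 10.871 → 11
B: 63×9/255 = 567/255 ≈ 2.224 → 2
= RGB(10, 11, 2)
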